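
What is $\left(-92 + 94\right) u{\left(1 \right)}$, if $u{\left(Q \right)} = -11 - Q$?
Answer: $-24$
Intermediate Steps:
$\left(-92 + 94\right) u{\left(1 \right)} = \left(-92 + 94\right) \left(-11 - 1\right) = 2 \left(-11 - 1\right) = 2 \left(-12\right) = -24$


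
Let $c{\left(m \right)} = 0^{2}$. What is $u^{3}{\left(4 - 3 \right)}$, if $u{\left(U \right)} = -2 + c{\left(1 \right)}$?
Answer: $-8$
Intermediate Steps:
$c{\left(m \right)} = 0$
$u{\left(U \right)} = -2$ ($u{\left(U \right)} = -2 + 0 = -2$)
$u^{3}{\left(4 - 3 \right)} = \left(-2\right)^{3} = -8$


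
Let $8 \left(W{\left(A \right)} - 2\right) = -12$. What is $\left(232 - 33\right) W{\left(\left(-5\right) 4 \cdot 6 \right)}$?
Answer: $\frac{199}{2} \approx 99.5$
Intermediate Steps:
$W{\left(A \right)} = \frac{1}{2}$ ($W{\left(A \right)} = 2 + \frac{1}{8} \left(-12\right) = 2 - \frac{3}{2} = \frac{1}{2}$)
$\left(232 - 33\right) W{\left(\left(-5\right) 4 \cdot 6 \right)} = \left(232 - 33\right) \frac{1}{2} = 199 \cdot \frac{1}{2} = \frac{199}{2}$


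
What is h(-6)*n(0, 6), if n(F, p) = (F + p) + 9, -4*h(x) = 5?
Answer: -75/4 ≈ -18.750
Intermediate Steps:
h(x) = -5/4 (h(x) = -¼*5 = -5/4)
n(F, p) = 9 + F + p
h(-6)*n(0, 6) = -5*(9 + 0 + 6)/4 = -5/4*15 = -75/4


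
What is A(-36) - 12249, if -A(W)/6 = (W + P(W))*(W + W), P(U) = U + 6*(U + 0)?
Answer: -136665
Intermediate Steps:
P(U) = 7*U (P(U) = U + 6*U = 7*U)
A(W) = -96*W² (A(W) = -6*(W + 7*W)*(W + W) = -6*8*W*2*W = -96*W²)
A(-36) - 12249 = -96*(-36)² - 12249 = -96*1296 - 12249 = -124416 - 12249 = -136665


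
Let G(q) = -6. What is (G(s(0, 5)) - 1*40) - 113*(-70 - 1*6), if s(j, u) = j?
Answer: 8542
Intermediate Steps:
(G(s(0, 5)) - 1*40) - 113*(-70 - 1*6) = (-6 - 1*40) - 113*(-70 - 1*6) = (-6 - 40) - 113*(-70 - 6) = -46 - 113*(-76) = -46 + 8588 = 8542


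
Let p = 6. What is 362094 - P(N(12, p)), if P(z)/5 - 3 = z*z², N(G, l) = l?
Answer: 360999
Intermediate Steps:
P(z) = 15 + 5*z³ (P(z) = 15 + 5*(z*z²) = 15 + 5*z³)
362094 - P(N(12, p)) = 362094 - (15 + 5*6³) = 362094 - (15 + 5*216) = 362094 - (15 + 1080) = 362094 - 1*1095 = 362094 - 1095 = 360999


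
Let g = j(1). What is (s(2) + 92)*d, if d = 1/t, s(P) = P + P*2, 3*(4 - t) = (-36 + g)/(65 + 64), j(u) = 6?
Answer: 6321/263 ≈ 24.034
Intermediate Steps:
g = 6
t = 526/129 (t = 4 - (-36 + 6)/(3*(65 + 64)) = 4 - (-10)/129 = 4 - ⅓*(-10/43) = 4 + 10/129 = 526/129 ≈ 4.0775)
s(P) = 3*P (s(P) = P + 2*P = 3*P)
d = 129/526 (d = 1/(526/129) = 129/526 ≈ 0.24525)
(s(2) + 92)*d = (3*2 + 92)*(129/526) = (6 + 92)*(129/526) = 98*(129/526) = 6321/263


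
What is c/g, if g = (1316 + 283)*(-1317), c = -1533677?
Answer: 1533677/2105883 ≈ 0.72828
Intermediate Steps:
g = -2105883 (g = 1599*(-1317) = -2105883)
c/g = -1533677/(-2105883) = -1533677*(-1/2105883) = 1533677/2105883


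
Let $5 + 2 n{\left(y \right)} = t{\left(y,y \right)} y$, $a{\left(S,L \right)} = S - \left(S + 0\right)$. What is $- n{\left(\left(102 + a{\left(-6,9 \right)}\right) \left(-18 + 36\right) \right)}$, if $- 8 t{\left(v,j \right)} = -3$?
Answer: $- \frac{1367}{4} \approx -341.75$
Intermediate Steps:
$t{\left(v,j \right)} = \frac{3}{8}$ ($t{\left(v,j \right)} = \left(- \frac{1}{8}\right) \left(-3\right) = \frac{3}{8}$)
$a{\left(S,L \right)} = 0$ ($a{\left(S,L \right)} = S - S = 0$)
$n{\left(y \right)} = - \frac{5}{2} + \frac{3 y}{16}$ ($n{\left(y \right)} = - \frac{5}{2} + \frac{\frac{3}{8} y}{2} = - \frac{5}{2} + \frac{3 y}{16}$)
$- n{\left(\left(102 + a{\left(-6,9 \right)}\right) \left(-18 + 36\right) \right)} = - (- \frac{5}{2} + \frac{3 \left(102 + 0\right) \left(-18 + 36\right)}{16}) = - (- \frac{5}{2} + \frac{3 \cdot 102 \cdot 18}{16}) = - (- \frac{5}{2} + \frac{3}{16} \cdot 1836) = - (- \frac{5}{2} + \frac{1377}{4}) = \left(-1\right) \frac{1367}{4} = - \frac{1367}{4}$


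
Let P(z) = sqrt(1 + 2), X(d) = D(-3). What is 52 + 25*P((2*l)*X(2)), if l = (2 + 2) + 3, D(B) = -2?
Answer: 52 + 25*sqrt(3) ≈ 95.301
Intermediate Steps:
X(d) = -2
l = 7 (l = 4 + 3 = 7)
P(z) = sqrt(3)
52 + 25*P((2*l)*X(2)) = 52 + 25*sqrt(3)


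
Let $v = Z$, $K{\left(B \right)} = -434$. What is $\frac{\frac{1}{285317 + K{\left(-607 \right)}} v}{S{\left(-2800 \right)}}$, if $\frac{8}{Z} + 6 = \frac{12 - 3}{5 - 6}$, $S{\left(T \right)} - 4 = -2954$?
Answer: $\frac{4}{6303036375} \approx 6.3462 \cdot 10^{-10}$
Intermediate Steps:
$S{\left(T \right)} = -2950$ ($S{\left(T \right)} = 4 - 2954 = -2950$)
$Z = - \frac{8}{15}$ ($Z = \frac{8}{-6 + \frac{12 - 3}{5 - 6}} = \frac{8}{-6 + \frac{9}{-1}} = \frac{8}{-6 + 9 \left(-1\right)} = \frac{8}{-6 - 9} = \frac{8}{-15} = 8 \left(- \frac{1}{15}\right) = - \frac{8}{15} \approx -0.53333$)
$v = - \frac{8}{15} \approx -0.53333$
$\frac{\frac{1}{285317 + K{\left(-607 \right)}} v}{S{\left(-2800 \right)}} = \frac{\frac{1}{285317 - 434} \left(- \frac{8}{15}\right)}{-2950} = \frac{1}{284883} \left(- \frac{8}{15}\right) \left(- \frac{1}{2950}\right) = \left(- \frac{8}{4273245}\right) \left(- \frac{1}{2950}\right) = \frac{4}{6303036375}$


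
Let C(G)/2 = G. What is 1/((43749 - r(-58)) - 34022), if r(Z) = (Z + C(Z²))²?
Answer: -1/44479173 ≈ -2.2482e-8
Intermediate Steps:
C(G) = 2*G
r(Z) = (Z + 2*Z²)²
1/((43749 - r(-58)) - 34022) = 1/((43749 - (-58)²*(1 + 2*(-58))²) - 34022) = 1/((43749 - 3364*(1 - 116)²) - 34022) = 1/((43749 - 3364*(-115)²) - 34022) = 1/((43749 - 3364*13225) - 34022) = 1/((43749 - 1*44488900) - 34022) = 1/((43749 - 44488900) - 34022) = 1/(-44445151 - 34022) = 1/(-44479173) = -1/44479173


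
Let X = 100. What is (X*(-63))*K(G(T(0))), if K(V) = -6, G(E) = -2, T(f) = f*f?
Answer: 37800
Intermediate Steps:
T(f) = f²
(X*(-63))*K(G(T(0))) = (100*(-63))*(-6) = -6300*(-6) = 37800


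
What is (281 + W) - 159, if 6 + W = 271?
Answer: 387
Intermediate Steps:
W = 265 (W = -6 + 271 = 265)
(281 + W) - 159 = (281 + 265) - 159 = 546 - 159 = 387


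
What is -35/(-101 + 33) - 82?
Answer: -5541/68 ≈ -81.485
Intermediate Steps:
-35/(-101 + 33) - 82 = -35/(-68) - 82 = -1/68*(-35) - 82 = 35/68 - 82 = -5541/68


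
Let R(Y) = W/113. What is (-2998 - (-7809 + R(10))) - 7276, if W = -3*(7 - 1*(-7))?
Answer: -278503/113 ≈ -2464.6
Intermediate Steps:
W = -42 (W = -3*(7 + 7) = -3*14 = -42)
R(Y) = -42/113
(-2998 - (-7809 + R(10))) - 7276 = (-2998 - (-7809 - 42/113)) - 7276 = (-2998 - 1*(-882459/113)) - 7276 = (-2998 + 882459/113) - 7276 = 543685/113 - 7276 = -278503/113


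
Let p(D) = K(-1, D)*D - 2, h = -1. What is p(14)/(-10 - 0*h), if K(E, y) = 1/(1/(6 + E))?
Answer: -34/5 ≈ -6.8000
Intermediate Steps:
K(E, y) = 6 + E
p(D) = -2 + 5*D (p(D) = (6 - 1)*D - 2 = 5*D - 2 = -2 + 5*D)
p(14)/(-10 - 0*h) = (-2 + 5*14)/(-10 - 0*(-1)) = (-2 + 70)/(-10 - 2*0) = 68/(-10 + 0) = 68/(-10) = 68*(-1/10) = -34/5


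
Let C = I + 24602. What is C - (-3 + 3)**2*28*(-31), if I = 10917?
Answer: 35519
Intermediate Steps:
C = 35519 (C = 10917 + 24602 = 35519)
C - (-3 + 3)**2*28*(-31) = 35519 - (-3 + 3)**2*28*(-31) = 35519 - 0**2*28*(-31) = 35519 - 0*28*(-31) = 35519 - 0*(-31) = 35519 - 1*0 = 35519 + 0 = 35519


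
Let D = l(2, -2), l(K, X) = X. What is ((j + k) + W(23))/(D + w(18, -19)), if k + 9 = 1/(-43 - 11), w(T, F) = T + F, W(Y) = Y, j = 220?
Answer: -12635/162 ≈ -77.994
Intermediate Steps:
w(T, F) = F + T
D = -2
k = -487/54 (k = -9 + 1/(-43 - 11) = -9 + 1/(-54) = -9 - 1/54 = -487/54 ≈ -9.0185)
((j + k) + W(23))/(D + w(18, -19)) = ((220 - 487/54) + 23)/(-2 + (-19 + 18)) = (11393/54 + 23)/(-2 - 1) = (12635/54)/(-3) = (12635/54)*(-1/3) = -12635/162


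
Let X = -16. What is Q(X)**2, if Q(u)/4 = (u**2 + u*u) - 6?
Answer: 4096576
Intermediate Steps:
Q(u) = -24 + 8*u**2 (Q(u) = 4*((u**2 + u*u) - 6) = 4*((u**2 + u**2) - 6) = 4*(2*u**2 - 6) = 4*(-6 + 2*u**2) = -24 + 8*u**2)
Q(X)**2 = (-24 + 8*(-16)**2)**2 = (-24 + 8*256)**2 = (-24 + 2048)**2 = 2024**2 = 4096576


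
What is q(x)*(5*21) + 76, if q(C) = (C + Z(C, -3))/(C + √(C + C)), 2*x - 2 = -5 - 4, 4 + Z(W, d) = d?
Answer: 3041/11 + 630*I*√7/11 ≈ 276.45 + 151.53*I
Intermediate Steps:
Z(W, d) = -4 + d
x = -7/2 (x = 1 + (-5 - 4)/2 = 1 + (½)*(-9) = 1 - 9/2 = -7/2 ≈ -3.5000)
q(C) = (-7 + C)/(C + √2*√C) (q(C) = (C + (-4 - 3))/(C + √(C + C)) = (C - 7)/(C + √(2*C)) = (-7 + C)/(C + √2*√C))
q(x)*(5*21) + 76 = ((-7 - 7/2)/(-7/2 + √2*√(-7/2)))*(5*21) + 76 = (-21/2/(-7/2 + √2*(I*√14/2)))*105 + 76 = (-21/2/(-7/2 + I*√7))*105 + 76 = -21/(2*(-7/2 + I*√7))*105 + 76 = -2205/(2*(-7/2 + I*√7)) + 76 = 76 - 2205/(2*(-7/2 + I*√7))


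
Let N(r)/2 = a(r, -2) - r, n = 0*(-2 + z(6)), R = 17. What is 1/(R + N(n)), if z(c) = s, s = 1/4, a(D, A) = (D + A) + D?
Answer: 1/13 ≈ 0.076923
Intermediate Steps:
a(D, A) = A + 2*D (a(D, A) = (A + D) + D = A + 2*D)
s = ¼ ≈ 0.25000
z(c) = ¼
n = 0 (n = 0*(-2 + ¼) = 0*(-7/4) = 0)
N(r) = -4 + 2*r (N(r) = 2*((-2 + 2*r) - r) = 2*(-2 + r) = -4 + 2*r)
1/(R + N(n)) = 1/(17 + (-4 + 2*0)) = 1/(17 + (-4 + 0)) = 1/(17 - 4) = 1/13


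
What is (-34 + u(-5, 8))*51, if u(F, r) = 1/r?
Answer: -13821/8 ≈ -1727.6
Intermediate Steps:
(-34 + u(-5, 8))*51 = (-34 + 1/8)*51 = (-34 + ⅛)*51 = -271/8*51 = -13821/8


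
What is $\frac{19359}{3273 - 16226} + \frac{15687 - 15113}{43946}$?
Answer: $- \frac{60236828}{40659467} \approx -1.4815$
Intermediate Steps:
$\frac{19359}{3273 - 16226} + \frac{15687 - 15113}{43946} = \frac{19359}{-12953} + 574 \cdot \frac{1}{43946} = 19359 \left(- \frac{1}{12953}\right) + \frac{41}{3139} = - \frac{19359}{12953} + \frac{41}{3139} = - \frac{60236828}{40659467}$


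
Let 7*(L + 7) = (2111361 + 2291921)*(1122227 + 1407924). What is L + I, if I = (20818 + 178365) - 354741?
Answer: 11140967266627/7 ≈ 1.5916e+12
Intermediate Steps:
I = -155558 (I = 199183 - 354741 = -155558)
L = 11140968355533/7 (L = -7 + ((2111361 + 2291921)*(1122227 + 1407924))/7 = -7 + (4403282*2530151)/7 = -7 + (⅐)*11140968355582 = -7 + 11140968355582/7 = 11140968355533/7 ≈ 1.5916e+12)
L + I = 11140968355533/7 - 155558 = 11140967266627/7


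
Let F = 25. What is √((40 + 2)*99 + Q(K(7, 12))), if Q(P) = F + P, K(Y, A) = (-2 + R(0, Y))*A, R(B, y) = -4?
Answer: √4111 ≈ 64.117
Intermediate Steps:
K(Y, A) = -6*A (K(Y, A) = (-2 - 4)*A = -6*A)
Q(P) = 25 + P
√((40 + 2)*99 + Q(K(7, 12))) = √((40 + 2)*99 + (25 - 6*12)) = √(42*99 + (25 - 72)) = √(4158 - 47) = √4111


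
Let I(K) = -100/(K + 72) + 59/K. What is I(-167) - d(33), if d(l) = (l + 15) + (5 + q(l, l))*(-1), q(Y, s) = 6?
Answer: -115182/3173 ≈ -36.301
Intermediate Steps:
I(K) = -100/(72 + K) + 59/K
d(l) = 4 + l (d(l) = (l + 15) + (5 + 6)*(-1) = (15 + l) + 11*(-1) = (15 + l) - 11 = 4 + l)
I(-167) - d(33) = (4248 - 41*(-167))/((-167)*(72 - 167)) - (4 + 33) = -1/167*(4248 + 6847)/(-95) - 1*37 = -1/167*(-1/95)*11095 - 37 = 2219/3173 - 37 = -115182/3173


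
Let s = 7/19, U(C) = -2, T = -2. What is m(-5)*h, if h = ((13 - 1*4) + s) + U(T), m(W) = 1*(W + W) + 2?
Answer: -1120/19 ≈ -58.947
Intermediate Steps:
s = 7/19 (s = 7*(1/19) = 7/19 ≈ 0.36842)
m(W) = 2 + 2*W (m(W) = 1*(2*W) + 2 = 2*W + 2 = 2 + 2*W)
h = 140/19 (h = ((13 - 1*4) + 7/19) - 2 = ((13 - 4) + 7/19) - 2 = (9 + 7/19) - 2 = 178/19 - 2 = 140/19 ≈ 7.3684)
m(-5)*h = (2 + 2*(-5))*(140/19) = (2 - 10)*(140/19) = -8*140/19 = -1120/19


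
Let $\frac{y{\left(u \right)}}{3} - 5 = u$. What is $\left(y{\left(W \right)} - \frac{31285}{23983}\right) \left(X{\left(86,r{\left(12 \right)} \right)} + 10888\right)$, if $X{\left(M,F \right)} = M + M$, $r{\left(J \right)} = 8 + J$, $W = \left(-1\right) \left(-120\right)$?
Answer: $\frac{99123480400}{23983} \approx 4.1331 \cdot 10^{6}$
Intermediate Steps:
$W = 120$
$y{\left(u \right)} = 15 + 3 u$
$X{\left(M,F \right)} = 2 M$
$\left(y{\left(W \right)} - \frac{31285}{23983}\right) \left(X{\left(86,r{\left(12 \right)} \right)} + 10888\right) = \left(\left(15 + 3 \cdot 120\right) - \frac{31285}{23983}\right) \left(2 \cdot 86 + 10888\right) = \left(\left(15 + 360\right) - \frac{31285}{23983}\right) \left(172 + 10888\right) = \left(375 - \frac{31285}{23983}\right) 11060 = \frac{8962340}{23983} \cdot 11060 = \frac{99123480400}{23983}$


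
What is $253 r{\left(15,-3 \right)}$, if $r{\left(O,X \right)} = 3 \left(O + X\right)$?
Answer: $9108$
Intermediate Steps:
$r{\left(O,X \right)} = 3 O + 3 X$
$253 r{\left(15,-3 \right)} = 253 \left(3 \cdot 15 + 3 \left(-3\right)\right) = 253 \left(45 - 9\right) = 253 \cdot 36 = 9108$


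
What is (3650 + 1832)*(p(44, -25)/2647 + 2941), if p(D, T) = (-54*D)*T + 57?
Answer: 43002364888/2647 ≈ 1.6246e+7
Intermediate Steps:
p(D, T) = 57 - 54*D*T (p(D, T) = -54*D*T + 57 = 57 - 54*D*T)
(3650 + 1832)*(p(44, -25)/2647 + 2941) = (3650 + 1832)*((57 - 54*44*(-25))/2647 + 2941) = 5482*((57 + 59400)*(1/2647) + 2941) = 5482*(59457*(1/2647) + 2941) = 5482*(59457/2647 + 2941) = 5482*(7844284/2647) = 43002364888/2647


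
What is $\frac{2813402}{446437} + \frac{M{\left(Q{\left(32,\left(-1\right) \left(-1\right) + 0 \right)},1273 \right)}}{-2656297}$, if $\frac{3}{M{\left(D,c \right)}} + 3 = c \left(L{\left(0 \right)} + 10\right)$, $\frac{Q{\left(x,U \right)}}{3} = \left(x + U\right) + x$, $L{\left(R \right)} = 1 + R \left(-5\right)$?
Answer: $\frac{104625238092176689}{16602169693046000} \approx 6.3019$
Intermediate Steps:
$L{\left(R \right)} = 1 - 5 R$
$Q{\left(x,U \right)} = 3 U + 6 x$ ($Q{\left(x,U \right)} = 3 \left(\left(x + U\right) + x\right) = 3 \left(\left(U + x\right) + x\right) = 3 \left(U + 2 x\right) = 3 U + 6 x$)
$M{\left(D,c \right)} = \frac{3}{-3 + 11 c}$ ($M{\left(D,c \right)} = \frac{3}{-3 + c \left(\left(1 - 0\right) + 10\right)} = \frac{3}{-3 + c \left(\left(1 + 0\right) + 10\right)} = \frac{3}{-3 + c \left(1 + 10\right)} = \frac{3}{-3 + c 11} = \frac{3}{-3 + 11 c}$)
$\frac{2813402}{446437} + \frac{M{\left(Q{\left(32,\left(-1\right) \left(-1\right) + 0 \right)},1273 \right)}}{-2656297} = \frac{2813402}{446437} + \frac{3 \frac{1}{-3 + 11 \cdot 1273}}{-2656297} = 2813402 \cdot \frac{1}{446437} + \frac{3}{-3 + 14003} \left(- \frac{1}{2656297}\right) = \frac{2813402}{446437} + \frac{3}{14000} \left(- \frac{1}{2656297}\right) = \frac{2813402}{446437} - \frac{3}{37188158000} = \frac{104625238092176689}{16602169693046000}$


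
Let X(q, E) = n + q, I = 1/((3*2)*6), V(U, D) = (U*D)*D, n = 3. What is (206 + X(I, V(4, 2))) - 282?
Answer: -2627/36 ≈ -72.972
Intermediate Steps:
V(U, D) = U*D² (V(U, D) = (D*U)*D = U*D²)
I = 1/36 (I = 1/(6*6) = 1/36 ≈ 0.027778)
X(q, E) = 3 + q
(206 + X(I, V(4, 2))) - 282 = (206 + (3 + 1/36)) - 282 = (206 + 109/36) - 282 = 7525/36 - 282 = -2627/36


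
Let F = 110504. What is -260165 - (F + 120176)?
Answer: -490845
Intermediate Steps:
-260165 - (F + 120176) = -260165 - (110504 + 120176) = -260165 - 1*230680 = -260165 - 230680 = -490845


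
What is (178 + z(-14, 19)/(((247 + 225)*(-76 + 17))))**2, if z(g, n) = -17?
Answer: 24571462355521/775511104 ≈ 31684.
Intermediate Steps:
(178 + z(-14, 19)/(((247 + 225)*(-76 + 17))))**2 = (178 - 17*1/((-76 + 17)*(247 + 225)))**2 = (178 - 17/(472*(-59)))**2 = (178 - 17/(-27848))**2 = (178 - 17*(-1/27848))**2 = (178 + 17/27848)**2 = (4956961/27848)**2 = 24571462355521/775511104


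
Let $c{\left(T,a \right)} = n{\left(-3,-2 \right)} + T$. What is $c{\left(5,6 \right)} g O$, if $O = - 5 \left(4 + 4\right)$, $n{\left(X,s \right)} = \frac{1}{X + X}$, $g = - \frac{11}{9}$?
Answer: $\frac{6380}{27} \approx 236.3$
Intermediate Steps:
$g = - \frac{11}{9}$ ($g = \left(-11\right) \frac{1}{9} = - \frac{11}{9} \approx -1.2222$)
$n{\left(X,s \right)} = \frac{1}{2 X}$
$O = -40$ ($O = \left(-5\right) 8 = -40$)
$c{\left(T,a \right)} = - \frac{1}{6} + T$ ($c{\left(T,a \right)} = \frac{1}{2 \left(-3\right)} + T = \frac{1}{2} \left(- \frac{1}{3}\right) + T = - \frac{1}{6} + T$)
$c{\left(5,6 \right)} g O = \left(- \frac{1}{6} + 5\right) \left(- \frac{11}{9}\right) \left(-40\right) = \frac{29}{6} \left(- \frac{11}{9}\right) \left(-40\right) = \left(- \frac{319}{54}\right) \left(-40\right) = \frac{6380}{27}$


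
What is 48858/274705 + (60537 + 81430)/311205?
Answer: 2168155945/3419582781 ≈ 0.63404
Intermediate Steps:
48858/274705 + (60537 + 81430)/311205 = 48858*(1/274705) + 141967*(1/311205) = 48858/274705 + 141967/311205 = 2168155945/3419582781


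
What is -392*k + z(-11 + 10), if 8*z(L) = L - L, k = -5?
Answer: 1960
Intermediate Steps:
z(L) = 0 (z(L) = (L - L)/8 = (⅛)*0 = 0)
-392*k + z(-11 + 10) = -392*(-5) + 0 = 1960 + 0 = 1960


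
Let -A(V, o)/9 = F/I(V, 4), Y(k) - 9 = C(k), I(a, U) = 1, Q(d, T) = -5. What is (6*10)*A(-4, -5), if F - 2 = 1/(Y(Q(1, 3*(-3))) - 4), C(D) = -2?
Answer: -1260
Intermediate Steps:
Y(k) = 7 (Y(k) = 9 - 2 = 7)
F = 7/3 (F = 2 + 1/(7 - 4) = 2 + 1/3 = 2 + ⅓ = 7/3 ≈ 2.3333)
A(V, o) = -21 (A(V, o) = -21/1 = -21)
(6*10)*A(-4, -5) = (6*10)*(-21) = 60*(-21) = -1260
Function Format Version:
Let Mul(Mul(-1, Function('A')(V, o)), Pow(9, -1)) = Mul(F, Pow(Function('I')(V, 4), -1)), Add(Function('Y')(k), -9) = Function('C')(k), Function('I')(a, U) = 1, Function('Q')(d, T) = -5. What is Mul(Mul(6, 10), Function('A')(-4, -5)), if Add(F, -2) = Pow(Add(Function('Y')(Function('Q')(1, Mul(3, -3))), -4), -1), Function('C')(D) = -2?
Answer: -1260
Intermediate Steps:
Function('Y')(k) = 7 (Function('Y')(k) = Add(9, -2) = 7)
F = Rational(7, 3) (F = Add(2, Pow(Add(7, -4), -1)) = Add(2, Pow(3, -1)) = Add(2, Rational(1, 3)) = Rational(7, 3) ≈ 2.3333)
Function('A')(V, o) = -21 (Function('A')(V, o) = Mul(-9, Mul(Rational(7, 3), Pow(1, -1))) = Mul(-9, Mul(Rational(7, 3), 1)) = Mul(-9, Rational(7, 3)) = -21)
Mul(Mul(6, 10), Function('A')(-4, -5)) = Mul(Mul(6, 10), -21) = Mul(60, -21) = -1260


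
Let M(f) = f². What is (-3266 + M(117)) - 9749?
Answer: 674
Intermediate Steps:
(-3266 + M(117)) - 9749 = (-3266 + 117²) - 9749 = (-3266 + 13689) - 9749 = 10423 - 9749 = 674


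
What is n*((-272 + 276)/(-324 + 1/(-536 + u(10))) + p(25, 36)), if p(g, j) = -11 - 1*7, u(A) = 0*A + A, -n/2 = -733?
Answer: -4500259364/170425 ≈ -26406.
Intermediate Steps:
n = 1466 (n = -2*(-733) = 1466)
u(A) = A (u(A) = 0 + A = A)
p(g, j) = -18 (p(g, j) = -11 - 7 = -18)
n*((-272 + 276)/(-324 + 1/(-536 + u(10))) + p(25, 36)) = 1466*((-272 + 276)/(-324 + 1/(-536 + 10)) - 18) = 1466*(4/(-324 + 1/(-526)) - 18) = 1466*(4/(-324 - 1/526) - 18) = 1466*(4/(-170425/526) - 18) = 1466*(4*(-526/170425) - 18) = 1466*(-2104/170425 - 18) = 1466*(-3069754/170425) = -4500259364/170425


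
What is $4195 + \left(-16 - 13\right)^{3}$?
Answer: $-20194$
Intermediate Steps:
$4195 + \left(-16 - 13\right)^{3} = 4195 + \left(-29\right)^{3} = 4195 - 24389 = -20194$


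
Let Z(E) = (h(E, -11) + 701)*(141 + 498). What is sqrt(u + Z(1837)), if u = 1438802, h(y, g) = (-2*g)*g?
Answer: sqrt(1732103) ≈ 1316.1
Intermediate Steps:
h(y, g) = -2*g**2
Z(E) = 293301 (Z(E) = (-2*(-11)**2 + 701)*(141 + 498) = (-2*121 + 701)*639 = (-242 + 701)*639 = 459*639 = 293301)
sqrt(u + Z(1837)) = sqrt(1438802 + 293301) = sqrt(1732103)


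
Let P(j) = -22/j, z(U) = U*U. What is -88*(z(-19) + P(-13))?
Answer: -414920/13 ≈ -31917.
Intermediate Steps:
z(U) = U**2
-88*(z(-19) + P(-13)) = -88*((-19)**2 - 22/(-13)) = -88*(361 - 22*(-1/13)) = -88*(361 + 22/13) = -88*4715/13 = -414920/13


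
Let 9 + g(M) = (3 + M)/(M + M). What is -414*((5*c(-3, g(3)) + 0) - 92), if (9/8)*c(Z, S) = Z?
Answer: 43608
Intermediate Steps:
g(M) = -9 + (3 + M)/(2*M) (g(M) = -9 + (3 + M)/(M + M) = -9 + (3 + M)/((2*M)) = -9 + (3 + M)*(1/(2*M)) = -9 + (3 + M)/(2*M))
c(Z, S) = 8*Z/9
-414*((5*c(-3, g(3)) + 0) - 92) = -414*((5*((8/9)*(-3)) + 0) - 92) = -414*((5*(-8/3) + 0) - 92) = -414*((-40/3 + 0) - 92) = -414*(-40/3 - 92) = -414*(-316/3) = 43608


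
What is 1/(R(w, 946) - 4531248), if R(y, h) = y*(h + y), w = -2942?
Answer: 1/1340984 ≈ 7.4572e-7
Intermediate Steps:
1/(R(w, 946) - 4531248) = 1/(-2942*(946 - 2942) - 4531248) = 1/(-2942*(-1996) - 4531248) = 1/(5872232 - 4531248) = 1/1340984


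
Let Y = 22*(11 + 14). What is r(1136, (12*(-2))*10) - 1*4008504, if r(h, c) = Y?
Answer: -4007954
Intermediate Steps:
Y = 550 (Y = 22*25 = 550)
r(h, c) = 550
r(1136, (12*(-2))*10) - 1*4008504 = 550 - 1*4008504 = 550 - 4008504 = -4007954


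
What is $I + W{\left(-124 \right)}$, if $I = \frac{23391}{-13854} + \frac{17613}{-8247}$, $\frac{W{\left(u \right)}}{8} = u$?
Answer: $- \frac{12641869175}{12694882} \approx -995.82$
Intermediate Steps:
$W{\left(u \right)} = 8 u$
$I = - \frac{48546231}{12694882}$ ($I = 23391 \left(- \frac{1}{13854}\right) + 17613 \left(- \frac{1}{8247}\right) = - \frac{7797}{4618} - \frac{5871}{2749} = - \frac{48546231}{12694882} \approx -3.8241$)
$I + W{\left(-124 \right)} = - \frac{48546231}{12694882} + 8 \left(-124\right) = - \frac{48546231}{12694882} - 992 = - \frac{12641869175}{12694882}$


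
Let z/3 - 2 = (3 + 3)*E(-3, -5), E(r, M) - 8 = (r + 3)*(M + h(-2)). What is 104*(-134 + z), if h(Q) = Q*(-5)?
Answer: 1664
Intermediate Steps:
h(Q) = -5*Q
E(r, M) = 8 + (3 + r)*(10 + M) (E(r, M) = 8 + (r + 3)*(M - 5*(-2)) = 8 + (3 + r)*(M + 10) = 8 + (3 + r)*(10 + M))
z = 150 (z = 6 + 3*((3 + 3)*(38 + 3*(-5) + 10*(-3) - 5*(-3))) = 6 + 3*(6*(38 - 15 - 30 + 15)) = 6 + 3*(6*8) = 6 + 3*48 = 6 + 144 = 150)
104*(-134 + z) = 104*(-134 + 150) = 104*16 = 1664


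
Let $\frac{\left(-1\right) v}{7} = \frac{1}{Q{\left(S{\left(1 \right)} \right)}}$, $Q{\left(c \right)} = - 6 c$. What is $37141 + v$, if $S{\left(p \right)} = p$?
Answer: $\frac{222853}{6} \approx 37142.0$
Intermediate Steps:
$v = \frac{7}{6}$ ($v = - \frac{7}{\left(-6\right) 1} = - \frac{7}{-6} = \left(-7\right) \left(- \frac{1}{6}\right) = \frac{7}{6} \approx 1.1667$)
$37141 + v = 37141 + \frac{7}{6} = \frac{222853}{6}$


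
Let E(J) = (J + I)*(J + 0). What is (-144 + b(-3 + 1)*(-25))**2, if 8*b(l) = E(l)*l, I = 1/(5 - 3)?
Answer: 251001/16 ≈ 15688.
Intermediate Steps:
I = 1/2 ≈ 0.50000
E(J) = J*(1/2 + J) (E(J) = (J + 1/2)*(J + 0) = (1/2 + J)*J = J*(1/2 + J))
b(l) = l**2*(1/2 + l)/8 (b(l) = ((l*(1/2 + l))*l)/8 = (l**2*(1/2 + l))/8 = l**2*(1/2 + l)/8)
(-144 + b(-3 + 1)*(-25))**2 = (-144 + ((-3 + 1)**2*(1 + 2*(-3 + 1))/16)*(-25))**2 = (-144 + ((1/16)*(-2)**2*(1 + 2*(-2)))*(-25))**2 = (-144 + ((1/16)*4*(1 - 4))*(-25))**2 = (-144 + ((1/16)*4*(-3))*(-25))**2 = (-144 - 3/4*(-25))**2 = (-144 + 75/4)**2 = (-501/4)**2 = 251001/16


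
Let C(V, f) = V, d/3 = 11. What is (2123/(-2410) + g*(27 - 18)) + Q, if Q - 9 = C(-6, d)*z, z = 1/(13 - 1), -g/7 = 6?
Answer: -446309/1205 ≈ -370.38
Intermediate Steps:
g = -42 (g = -7*6 = -42)
d = 33 (d = 3*11 = 33)
z = 1/12 ≈ 0.083333
Q = 17/2 (Q = 9 - 6*1/12 = 9 - ½ = 17/2 ≈ 8.5000)
(2123/(-2410) + g*(27 - 18)) + Q = (2123/(-2410) - 42*(27 - 18)) + 17/2 = (2123*(-1/2410) - 42*9) + 17/2 = (-2123/2410 - 378) + 17/2 = -913103/2410 + 17/2 = -446309/1205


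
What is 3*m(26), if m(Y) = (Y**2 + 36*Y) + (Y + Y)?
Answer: 4992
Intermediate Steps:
m(Y) = Y**2 + 38*Y (m(Y) = (Y**2 + 36*Y) + 2*Y = Y**2 + 38*Y)
3*m(26) = 3*(26*(38 + 26)) = 3*(26*64) = 3*1664 = 4992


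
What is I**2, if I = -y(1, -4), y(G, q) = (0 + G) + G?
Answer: 4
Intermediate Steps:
y(G, q) = 2*G (y(G, q) = G + G = 2*G)
I = -2 ≈ -2.0000
I**2 = (-2)**2 = 4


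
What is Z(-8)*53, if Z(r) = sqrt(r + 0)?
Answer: 106*I*sqrt(2) ≈ 149.91*I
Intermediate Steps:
Z(r) = sqrt(r)
Z(-8)*53 = sqrt(-8)*53 = (2*I*sqrt(2))*53 = 106*I*sqrt(2)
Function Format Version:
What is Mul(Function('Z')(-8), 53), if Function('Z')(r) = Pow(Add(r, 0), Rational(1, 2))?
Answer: Mul(106, I, Pow(2, Rational(1, 2))) ≈ Mul(149.91, I)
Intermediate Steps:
Function('Z')(r) = Pow(r, Rational(1, 2))
Mul(Function('Z')(-8), 53) = Mul(Pow(-8, Rational(1, 2)), 53) = Mul(Mul(2, I, Pow(2, Rational(1, 2))), 53) = Mul(106, I, Pow(2, Rational(1, 2)))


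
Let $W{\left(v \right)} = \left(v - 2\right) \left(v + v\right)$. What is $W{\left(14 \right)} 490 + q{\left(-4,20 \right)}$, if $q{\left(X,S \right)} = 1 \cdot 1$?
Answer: $164641$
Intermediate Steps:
$W{\left(v \right)} = 2 v \left(-2 + v\right)$ ($W{\left(v \right)} = \left(-2 + v\right) 2 v = 2 v \left(-2 + v\right)$)
$q{\left(X,S \right)} = 1$
$W{\left(14 \right)} 490 + q{\left(-4,20 \right)} = 2 \cdot 14 \left(-2 + 14\right) 490 + 1 = 2 \cdot 14 \cdot 12 \cdot 490 + 1 = 336 \cdot 490 + 1 = 164640 + 1 = 164641$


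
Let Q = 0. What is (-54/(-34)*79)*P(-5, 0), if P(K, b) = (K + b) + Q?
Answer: -10665/17 ≈ -627.35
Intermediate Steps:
P(K, b) = K + b (P(K, b) = (K + b) + 0 = K + b)
(-54/(-34)*79)*P(-5, 0) = (-54/(-34)*79)*(-5 + 0) = (-54*(-1/34)*79)*(-5) = ((27/17)*79)*(-5) = (2133/17)*(-5) = -10665/17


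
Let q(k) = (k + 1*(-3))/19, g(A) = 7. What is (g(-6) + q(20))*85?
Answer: 12750/19 ≈ 671.05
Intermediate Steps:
q(k) = -3/19 + k/19 (q(k) = (k - 3)*(1/19) = (-3 + k)*(1/19) = -3/19 + k/19)
(g(-6) + q(20))*85 = (7 + (-3/19 + (1/19)*20))*85 = (7 + (-3/19 + 20/19))*85 = (7 + 17/19)*85 = (150/19)*85 = 12750/19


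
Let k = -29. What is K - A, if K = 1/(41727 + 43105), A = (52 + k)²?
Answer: -44876127/84832 ≈ -529.00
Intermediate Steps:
A = 529 (A = (52 - 29)² = 23² = 529)
K = 1/84832 ≈ 1.1788e-5
K - A = 1/84832 - 1*529 = 1/84832 - 529 = -44876127/84832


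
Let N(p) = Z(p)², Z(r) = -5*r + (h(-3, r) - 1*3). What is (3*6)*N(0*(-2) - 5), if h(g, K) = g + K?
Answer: 3528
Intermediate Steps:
h(g, K) = K + g
Z(r) = -6 - 4*r (Z(r) = -5*r + ((r - 3) - 1*3) = -5*r + ((-3 + r) - 3) = -5*r + (-6 + r) = -6 - 4*r)
N(p) = (-6 - 4*p)²
(3*6)*N(0*(-2) - 5) = (3*6)*(4*(3 + 2*(0*(-2) - 5))²) = 18*(4*(3 + 2*(0 - 5))²) = 18*(4*(3 + 2*(-5))²) = 18*(4*(3 - 10)²) = 18*(4*(-7)²) = 18*(4*49) = 18*196 = 3528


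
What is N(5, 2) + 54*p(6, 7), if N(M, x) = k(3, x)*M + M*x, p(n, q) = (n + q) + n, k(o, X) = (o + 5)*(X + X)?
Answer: 1196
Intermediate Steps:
k(o, X) = 2*X*(5 + o) (k(o, X) = (5 + o)*(2*X) = 2*X*(5 + o))
p(n, q) = q + 2*n
N(M, x) = 17*M*x (N(M, x) = (2*x*(5 + 3))*M + M*x = (2*x*8)*M + M*x = (16*x)*M + M*x = 16*M*x + M*x = 17*M*x)
N(5, 2) + 54*p(6, 7) = 17*5*2 + 54*(7 + 2*6) = 170 + 54*(7 + 12) = 170 + 54*19 = 170 + 1026 = 1196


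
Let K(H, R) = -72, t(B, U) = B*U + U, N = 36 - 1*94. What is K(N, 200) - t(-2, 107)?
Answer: 35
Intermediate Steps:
N = -58 (N = 36 - 94 = -58)
t(B, U) = U + B*U
K(N, 200) - t(-2, 107) = -72 - 107*(1 - 2) = -72 - 107*(-1) = -72 - 1*(-107) = -72 + 107 = 35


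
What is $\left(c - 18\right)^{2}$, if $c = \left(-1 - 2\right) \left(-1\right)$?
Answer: $225$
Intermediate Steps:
$c = 3$ ($c = \left(-3\right) \left(-1\right) = 3$)
$\left(c - 18\right)^{2} = \left(3 - 18\right)^{2} = \left(-15\right)^{2} = 225$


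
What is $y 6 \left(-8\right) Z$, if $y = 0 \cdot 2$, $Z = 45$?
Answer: $0$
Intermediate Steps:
$y = 0$
$y 6 \left(-8\right) Z = 0 \cdot 6 \left(-8\right) 45 = 0 \left(-8\right) 45 = 0 \cdot 45 = 0$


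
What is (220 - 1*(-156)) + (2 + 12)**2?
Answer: 572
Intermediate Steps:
(220 - 1*(-156)) + (2 + 12)**2 = (220 + 156) + 14**2 = 376 + 196 = 572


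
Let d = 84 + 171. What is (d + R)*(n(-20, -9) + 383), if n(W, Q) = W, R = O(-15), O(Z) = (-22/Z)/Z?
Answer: 6939713/75 ≈ 92530.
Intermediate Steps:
O(Z) = -22/Z²
d = 255
R = -22/225 (R = -22/(-15)² = -22*1/225 = -22/225 ≈ -0.097778)
(d + R)*(n(-20, -9) + 383) = (255 - 22/225)*(-20 + 383) = (57353/225)*363 = 6939713/75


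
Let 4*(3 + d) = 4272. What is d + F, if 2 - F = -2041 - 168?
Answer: 3276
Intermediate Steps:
d = 1065 (d = -3 + (¼)*4272 = -3 + 1068 = 1065)
F = 2211 (F = 2 - (-2041 - 168) = 2 - 1*(-2209) = 2 + 2209 = 2211)
d + F = 1065 + 2211 = 3276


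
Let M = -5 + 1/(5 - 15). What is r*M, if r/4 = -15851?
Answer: 1616802/5 ≈ 3.2336e+5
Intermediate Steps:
r = -63404 (r = 4*(-15851) = -63404)
M = -51/10 (M = -5 + 1/(-10) = -5 - ⅒ = -51/10 ≈ -5.1000)
r*M = -63404*(-51/10) = 1616802/5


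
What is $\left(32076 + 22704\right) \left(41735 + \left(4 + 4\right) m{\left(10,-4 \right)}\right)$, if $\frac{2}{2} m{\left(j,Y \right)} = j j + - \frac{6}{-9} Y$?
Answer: $2328898660$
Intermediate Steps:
$m{\left(j,Y \right)} = j^{2} + \frac{2 Y}{3}$ ($m{\left(j,Y \right)} = j j + - \frac{6}{-9} Y = j^{2} + \left(-6\right) \left(- \frac{1}{9}\right) Y = j^{2} + \frac{2 Y}{3}$)
$\left(32076 + 22704\right) \left(41735 + \left(4 + 4\right) m{\left(10,-4 \right)}\right) = \left(32076 + 22704\right) \left(41735 + \left(4 + 4\right) \left(10^{2} + \frac{2}{3} \left(-4\right)\right)\right) = 54780 \left(41735 + 8 \left(100 - \frac{8}{3}\right)\right) = 54780 \left(41735 + 8 \cdot \frac{292}{3}\right) = 54780 \left(41735 + \frac{2336}{3}\right) = 54780 \cdot \frac{127541}{3} = 2328898660$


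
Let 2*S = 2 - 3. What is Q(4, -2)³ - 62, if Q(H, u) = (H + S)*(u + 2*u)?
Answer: -9323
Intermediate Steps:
S = -½ (S = (2 - 3)/2 = (½)*(-1) = -½ ≈ -0.50000)
Q(H, u) = 3*u*(-½ + H) (Q(H, u) = (H - ½)*(u + 2*u) = (-½ + H)*(3*u) = 3*u*(-½ + H))
Q(4, -2)³ - 62 = ((3/2)*(-2)*(-1 + 2*4))³ - 62 = ((3/2)*(-2)*(-1 + 8))³ - 62 = ((3/2)*(-2)*7)³ - 62 = (-21)³ - 62 = -9261 - 62 = -9323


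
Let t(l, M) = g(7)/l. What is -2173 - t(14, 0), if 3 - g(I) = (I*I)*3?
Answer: -15139/7 ≈ -2162.7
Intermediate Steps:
g(I) = 3 - 3*I² (g(I) = 3 - I*I*3 = 3 - I²*3 = 3 - 3*I²)
t(l, M) = -144/l (t(l, M) = (3 - 3*7²)/l = (3 - 3*49)/l = (3 - 147)/l = -144/l)
-2173 - t(14, 0) = -2173 - (-144)/14 = -2173 - 1*(-72/7) = -2173 + 72/7 = -15139/7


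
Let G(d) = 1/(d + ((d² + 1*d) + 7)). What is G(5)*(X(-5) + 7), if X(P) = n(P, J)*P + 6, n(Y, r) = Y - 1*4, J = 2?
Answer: 29/21 ≈ 1.3810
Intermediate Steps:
n(Y, r) = -4 + Y (n(Y, r) = Y - 4 = -4 + Y)
X(P) = 6 + P*(-4 + P) (X(P) = (-4 + P)*P + 6 = P*(-4 + P) + 6 = 6 + P*(-4 + P))
G(d) = 1/(7 + d² + 2*d) (G(d) = 1/(d + ((d² + d) + 7)) = 1/(d + ((d + d²) + 7)) = 1/(d + (7 + d + d²)) = 1/(7 + d² + 2*d))
G(5)*(X(-5) + 7) = ((6 - 5*(-4 - 5)) + 7)/(7 + 5² + 2*5) = ((6 - 5*(-9)) + 7)/(7 + 25 + 10) = ((6 + 45) + 7)/42 = (51 + 7)/42 = (1/42)*58 = 29/21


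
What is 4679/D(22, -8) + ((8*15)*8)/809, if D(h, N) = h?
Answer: 3806431/17798 ≈ 213.87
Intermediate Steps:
4679/D(22, -8) + ((8*15)*8)/809 = 4679/22 + ((8*15)*8)/809 = 4679*(1/22) + (120*8)*(1/809) = 4679/22 + 960*(1/809) = 4679/22 + 960/809 = 3806431/17798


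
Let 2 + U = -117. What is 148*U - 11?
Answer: -17623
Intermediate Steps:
U = -119 (U = -2 - 117 = -119)
148*U - 11 = 148*(-119) - 11 = -17612 - 11 = -17623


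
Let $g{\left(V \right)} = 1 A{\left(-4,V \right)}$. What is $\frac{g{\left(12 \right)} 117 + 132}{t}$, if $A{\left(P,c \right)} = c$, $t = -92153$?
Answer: $- \frac{1536}{92153} \approx -0.016668$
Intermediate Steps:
$g{\left(V \right)} = V$ ($g{\left(V \right)} = 1 V = V$)
$\frac{g{\left(12 \right)} 117 + 132}{t} = \frac{12 \cdot 117 + 132}{-92153} = \left(1404 + 132\right) \left(- \frac{1}{92153}\right) = 1536 \left(- \frac{1}{92153}\right) = - \frac{1536}{92153}$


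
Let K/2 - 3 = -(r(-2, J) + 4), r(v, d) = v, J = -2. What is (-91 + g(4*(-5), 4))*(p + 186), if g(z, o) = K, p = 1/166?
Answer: -2748053/166 ≈ -16555.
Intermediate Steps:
p = 1/166 ≈ 0.0060241
K = 2 (K = 6 + 2*(-(-2 + 4)) = 6 + 2*(-1*2) = 6 + 2*(-2) = 6 - 4 = 2)
g(z, o) = 2
(-91 + g(4*(-5), 4))*(p + 186) = (-91 + 2)*(1/166 + 186) = -89*30877/166 = -2748053/166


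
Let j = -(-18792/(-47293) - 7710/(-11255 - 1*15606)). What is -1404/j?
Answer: 297258921882/144900157 ≈ 2051.5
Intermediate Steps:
j = -869400942/1270337273 (j = -(-18792*(-1/47293) - 7710/(-11255 - 15606)) = -(18792/47293 - 7710/(-26861)) = -(18792/47293 - 7710*(-1/26861)) = -(18792/47293 + 7710/26861) = -1*869400942/1270337273 = -869400942/1270337273 ≈ -0.68439)
-1404/j = -1404/(-869400942/1270337273) = -1404*(-1270337273/869400942) = 297258921882/144900157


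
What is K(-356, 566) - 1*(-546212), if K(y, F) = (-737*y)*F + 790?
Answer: 149049554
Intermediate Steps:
K(y, F) = 790 - 737*F*y (K(y, F) = -737*F*y + 790 = 790 - 737*F*y)
K(-356, 566) - 1*(-546212) = (790 - 737*566*(-356)) - 1*(-546212) = (790 + 148502552) + 546212 = 148503342 + 546212 = 149049554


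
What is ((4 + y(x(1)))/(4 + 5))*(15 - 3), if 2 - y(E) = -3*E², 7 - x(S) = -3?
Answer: 408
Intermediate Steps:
x(S) = 10 (x(S) = 7 - 1*(-3) = 7 + 3 = 10)
y(E) = 2 + 3*E² (y(E) = 2 - (-3)*E² = 2 + 3*E²)
((4 + y(x(1)))/(4 + 5))*(15 - 3) = ((4 + (2 + 3*10²))/(4 + 5))*(15 - 3) = ((4 + (2 + 3*100))/9)*12 = ((4 + (2 + 300))*(⅑))*12 = ((4 + 302)*(⅑))*12 = (306*(⅑))*12 = 34*12 = 408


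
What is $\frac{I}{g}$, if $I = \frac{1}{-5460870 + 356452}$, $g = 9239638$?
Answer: $- \frac{1}{47162974520684} \approx -2.1203 \cdot 10^{-14}$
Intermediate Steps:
$I = - \frac{1}{5104418}$ ($I = \frac{1}{-5104418} = - \frac{1}{5104418} \approx -1.9591 \cdot 10^{-7}$)
$\frac{I}{g} = - \frac{1}{5104418 \cdot 9239638} = \left(- \frac{1}{5104418}\right) \frac{1}{9239638} = - \frac{1}{47162974520684}$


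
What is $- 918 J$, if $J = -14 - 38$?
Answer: $47736$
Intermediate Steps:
$J = -52$ ($J = -14 - 38 = -52$)
$- 918 J = \left(-918\right) \left(-52\right) = 47736$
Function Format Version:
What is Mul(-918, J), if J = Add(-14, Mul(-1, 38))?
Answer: 47736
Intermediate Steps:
J = -52 (J = Add(-14, -38) = -52)
Mul(-918, J) = Mul(-918, -52) = 47736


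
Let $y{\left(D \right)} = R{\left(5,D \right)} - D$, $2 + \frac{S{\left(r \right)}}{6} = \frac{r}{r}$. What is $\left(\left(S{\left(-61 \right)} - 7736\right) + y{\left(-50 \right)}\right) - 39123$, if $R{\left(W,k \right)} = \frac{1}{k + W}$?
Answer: $- \frac{2106676}{45} \approx -46815.0$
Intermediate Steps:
$R{\left(W,k \right)} = \frac{1}{W + k}$
$S{\left(r \right)} = -6$ ($S{\left(r \right)} = -12 + 6 \frac{r}{r} = -12 + 6 \cdot 1 = -12 + 6 = -6$)
$y{\left(D \right)} = \frac{1}{5 + D} - D$
$\left(\left(S{\left(-61 \right)} - 7736\right) + y{\left(-50 \right)}\right) - 39123 = \left(\left(-6 - 7736\right) + \frac{1 - - 50 \left(5 - 50\right)}{5 - 50}\right) - 39123 = \left(-7742 + \frac{1 - \left(-50\right) \left(-45\right)}{-45}\right) - 39123 = \left(-7742 - \frac{1 - 2250}{45}\right) - 39123 = \left(-7742 - - \frac{2249}{45}\right) - 39123 = \left(-7742 + \frac{2249}{45}\right) - 39123 = - \frac{346141}{45} - 39123 = - \frac{2106676}{45}$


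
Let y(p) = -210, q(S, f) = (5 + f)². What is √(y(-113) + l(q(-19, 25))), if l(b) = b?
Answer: √690 ≈ 26.268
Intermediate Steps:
√(y(-113) + l(q(-19, 25))) = √(-210 + (5 + 25)²) = √(-210 + 30²) = √(-210 + 900) = √690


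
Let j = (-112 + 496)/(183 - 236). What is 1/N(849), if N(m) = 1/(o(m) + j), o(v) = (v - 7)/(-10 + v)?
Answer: -277550/44467 ≈ -6.2417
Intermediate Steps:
o(v) = (-7 + v)/(-10 + v)
j = -384/53 (j = 384/(-53) = 384*(-1/53) = -384/53 ≈ -7.2453)
N(m) = 1/(-384/53 + (-7 + m)/(-10 + m)) (N(m) = 1/((-7 + m)/(-10 + m) - 384/53) = 1/(-384/53 + (-7 + m)/(-10 + m)))
1/N(849) = 1/(53*(10 - 1*849)/(-3469 + 331*849)) = 1/(53*(10 - 849)/(-3469 + 281019)) = 1/(53*(-839)/277550) = 1/(53*(1/277550)*(-839)) = 1/(-44467/277550) = -277550/44467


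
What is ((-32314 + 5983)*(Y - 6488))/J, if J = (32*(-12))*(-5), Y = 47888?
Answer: -9084195/16 ≈ -5.6776e+5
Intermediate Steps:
J = 1920 (J = -384*(-5) = 1920)
((-32314 + 5983)*(Y - 6488))/J = ((-32314 + 5983)*(47888 - 6488))/1920 = -26331*41400*(1/1920) = -1090103400*1/1920 = -9084195/16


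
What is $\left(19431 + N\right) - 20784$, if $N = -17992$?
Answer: $-19345$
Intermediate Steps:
$\left(19431 + N\right) - 20784 = \left(19431 - 17992\right) - 20784 = 1439 - 20784 = -19345$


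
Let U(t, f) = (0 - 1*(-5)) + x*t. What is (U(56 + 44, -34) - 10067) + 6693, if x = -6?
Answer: -3969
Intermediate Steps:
U(t, f) = 5 - 6*t (U(t, f) = (0 - 1*(-5)) - 6*t = (0 + 5) - 6*t = 5 - 6*t)
(U(56 + 44, -34) - 10067) + 6693 = ((5 - 6*(56 + 44)) - 10067) + 6693 = ((5 - 6*100) - 10067) + 6693 = ((5 - 600) - 10067) + 6693 = (-595 - 10067) + 6693 = -10662 + 6693 = -3969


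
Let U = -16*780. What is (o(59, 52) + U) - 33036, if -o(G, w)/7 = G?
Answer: -45929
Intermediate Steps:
o(G, w) = -7*G
U = -12480
(o(59, 52) + U) - 33036 = (-7*59 - 12480) - 33036 = (-413 - 12480) - 33036 = -12893 - 33036 = -45929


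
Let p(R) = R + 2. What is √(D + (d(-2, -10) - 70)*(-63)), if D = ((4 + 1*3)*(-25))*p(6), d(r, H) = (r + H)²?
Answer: I*√6062 ≈ 77.859*I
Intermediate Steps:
p(R) = 2 + R
d(r, H) = (H + r)²
D = -1400 (D = ((4 + 1*3)*(-25))*(2 + 6) = ((4 + 3)*(-25))*8 = (7*(-25))*8 = -175*8 = -1400)
√(D + (d(-2, -10) - 70)*(-63)) = √(-1400 + ((-10 - 2)² - 70)*(-63)) = √(-1400 + ((-12)² - 70)*(-63)) = √(-1400 + (144 - 70)*(-63)) = √(-1400 + 74*(-63)) = √(-1400 - 4662) = √(-6062) = I*√6062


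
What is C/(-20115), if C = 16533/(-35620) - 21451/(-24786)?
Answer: -177148841/8879538645900 ≈ -1.9950e-5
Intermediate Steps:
C = 177148841/441438660 (C = 16533*(-1/35620) - 21451*(-1/24786) = -16533/35620 + 21451/24786 = 177148841/441438660 ≈ 0.40130)
C/(-20115) = (177148841/441438660)/(-20115) = (177148841/441438660)*(-1/20115) = -177148841/8879538645900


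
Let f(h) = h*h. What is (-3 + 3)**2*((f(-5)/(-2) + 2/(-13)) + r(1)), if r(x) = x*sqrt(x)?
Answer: 0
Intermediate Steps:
f(h) = h**2
r(x) = x**(3/2)
(-3 + 3)**2*((f(-5)/(-2) + 2/(-13)) + r(1)) = (-3 + 3)**2*(((-5)**2/(-2) + 2/(-13)) + 1**(3/2)) = 0**2*((25*(-1/2) + 2*(-1/13)) + 1) = 0*((-25/2 - 2/13) + 1) = 0*(-329/26 + 1) = 0*(-303/26) = 0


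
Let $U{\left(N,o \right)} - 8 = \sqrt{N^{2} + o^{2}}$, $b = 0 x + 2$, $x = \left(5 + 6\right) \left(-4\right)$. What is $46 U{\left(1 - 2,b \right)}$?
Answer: $368 + 46 \sqrt{5} \approx 470.86$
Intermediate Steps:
$x = -44$ ($x = 11 \left(-4\right) = -44$)
$b = 2$ ($b = 0 \left(-44\right) + 2 = 0 + 2 = 2$)
$U{\left(N,o \right)} = 8 + \sqrt{N^{2} + o^{2}}$
$46 U{\left(1 - 2,b \right)} = 46 \left(8 + \sqrt{\left(1 - 2\right)^{2} + 2^{2}}\right) = 46 \left(8 + \sqrt{\left(1 - 2\right)^{2} + 4}\right) = 46 \left(8 + \sqrt{\left(-1\right)^{2} + 4}\right) = 46 \left(8 + \sqrt{1 + 4}\right) = 46 \left(8 + \sqrt{5}\right) = 368 + 46 \sqrt{5}$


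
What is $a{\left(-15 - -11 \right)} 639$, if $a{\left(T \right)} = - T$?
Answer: $2556$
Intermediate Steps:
$a{\left(-15 - -11 \right)} 639 = - (-15 - -11) 639 = - (-15 + 11) 639 = \left(-1\right) \left(-4\right) 639 = 4 \cdot 639 = 2556$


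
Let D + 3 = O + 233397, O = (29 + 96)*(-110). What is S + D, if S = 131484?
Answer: 351128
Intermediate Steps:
O = -13750 (O = 125*(-110) = -13750)
D = 219644 (D = -3 + (-13750 + 233397) = -3 + 219647 = 219644)
S + D = 131484 + 219644 = 351128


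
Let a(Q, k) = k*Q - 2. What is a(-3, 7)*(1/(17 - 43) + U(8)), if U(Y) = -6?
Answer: 3611/26 ≈ 138.88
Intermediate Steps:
a(Q, k) = -2 + Q*k (a(Q, k) = Q*k - 2 = -2 + Q*k)
a(-3, 7)*(1/(17 - 43) + U(8)) = (-2 - 3*7)*(1/(17 - 43) - 6) = (-2 - 21)*(1/(-26) - 6) = -23*(-1/26 - 6) = -23*(-157/26) = 3611/26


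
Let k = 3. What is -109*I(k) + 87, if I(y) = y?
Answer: -240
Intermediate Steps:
-109*I(k) + 87 = -109*3 + 87 = -327 + 87 = -240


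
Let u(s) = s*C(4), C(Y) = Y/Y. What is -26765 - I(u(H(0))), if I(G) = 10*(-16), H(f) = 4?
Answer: -26605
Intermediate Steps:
C(Y) = 1
u(s) = s (u(s) = s*1 = s)
I(G) = -160
-26765 - I(u(H(0))) = -26765 - 1*(-160) = -26765 + 160 = -26605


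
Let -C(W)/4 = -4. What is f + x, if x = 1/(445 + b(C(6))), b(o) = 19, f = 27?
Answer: 12529/464 ≈ 27.002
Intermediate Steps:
C(W) = 16 (C(W) = -4*(-4) = 16)
x = 1/464 (x = 1/(445 + 19) = 1/464 ≈ 0.0021552)
f + x = 27 + 1/464 = 12529/464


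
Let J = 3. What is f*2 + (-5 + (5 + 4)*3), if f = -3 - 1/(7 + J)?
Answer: 79/5 ≈ 15.800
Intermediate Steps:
f = -31/10 (f = -3 - 1/(7 + 3) = -3 - 1/10 = -3 - 1*⅒ = -3 - ⅒ = -31/10 ≈ -3.1000)
f*2 + (-5 + (5 + 4)*3) = -31/10*2 + (-5 + (5 + 4)*3) = -31/5 + (-5 + 9*3) = -31/5 + (-5 + 27) = -31/5 + 22 = 79/5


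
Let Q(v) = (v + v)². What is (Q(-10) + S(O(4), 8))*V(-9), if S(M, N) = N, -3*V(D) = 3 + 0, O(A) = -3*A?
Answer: -408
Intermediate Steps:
V(D) = -1 (V(D) = -(3 + 0)/3 = -⅓*3 = -1)
Q(v) = 4*v² (Q(v) = (2*v)² = 4*v²)
(Q(-10) + S(O(4), 8))*V(-9) = (4*(-10)² + 8)*(-1) = (4*100 + 8)*(-1) = (400 + 8)*(-1) = 408*(-1) = -408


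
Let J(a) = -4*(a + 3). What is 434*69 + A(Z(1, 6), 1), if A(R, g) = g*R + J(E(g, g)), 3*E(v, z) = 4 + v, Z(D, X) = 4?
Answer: 89794/3 ≈ 29931.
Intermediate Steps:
E(v, z) = 4/3 + v/3 (E(v, z) = (4 + v)/3 = 4/3 + v/3)
J(a) = -12 - 4*a (J(a) = -4*(3 + a) = -12 - 4*a)
A(R, g) = -52/3 - 4*g/3 + R*g (A(R, g) = g*R + (-12 - 4*(4/3 + g/3)) = R*g + (-12 + (-16/3 - 4*g/3)) = R*g + (-52/3 - 4*g/3) = -52/3 - 4*g/3 + R*g)
434*69 + A(Z(1, 6), 1) = 434*69 + (-52/3 - 4/3*1 + 4*1) = 29946 + (-52/3 - 4/3 + 4) = 29946 - 44/3 = 89794/3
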